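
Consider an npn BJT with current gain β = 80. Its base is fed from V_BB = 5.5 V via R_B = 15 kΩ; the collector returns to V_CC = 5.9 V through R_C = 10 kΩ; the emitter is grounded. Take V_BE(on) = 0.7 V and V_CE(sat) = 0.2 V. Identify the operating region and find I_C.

Assume active: I_B = (5.5 − 0.7)/15 = 0.32 mA, giving I_C = β·I_B = 25.6 mA.
But then V_CE = 5.9 − 25.6×10 = -250 V < V_CE(sat) = 0.2 V — impossible in the active region.
So the transistor is saturated. With V_CE = 0.2 V, I_C = (V_CC − 0.2)/R_C = 5.7/10 = 0.57 mA.
Check: β·I_B = 25.6 mA > I_C = 0.57 mA, confirming saturation.

saturation; I_C ≈ 0.57 mA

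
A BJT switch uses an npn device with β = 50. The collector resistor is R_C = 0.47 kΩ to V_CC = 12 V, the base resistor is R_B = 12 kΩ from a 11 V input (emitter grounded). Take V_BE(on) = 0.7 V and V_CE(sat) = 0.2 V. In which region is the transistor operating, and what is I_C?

saturation; I_C ≈ 25 mA

Assume active: I_B = (11 − 0.7)/12 = 0.858 mA, giving I_C = β·I_B = 42.9 mA.
But then V_CE = 12 − 42.9×0.47 = -8.17 V < V_CE(sat) = 0.2 V — impossible in the active region.
So the transistor is saturated. With V_CE = 0.2 V, I_C = (V_CC − 0.2)/R_C = 11.8/0.47 = 25.1 mA.
Check: β·I_B = 42.9 mA > I_C = 25.1 mA, confirming saturation.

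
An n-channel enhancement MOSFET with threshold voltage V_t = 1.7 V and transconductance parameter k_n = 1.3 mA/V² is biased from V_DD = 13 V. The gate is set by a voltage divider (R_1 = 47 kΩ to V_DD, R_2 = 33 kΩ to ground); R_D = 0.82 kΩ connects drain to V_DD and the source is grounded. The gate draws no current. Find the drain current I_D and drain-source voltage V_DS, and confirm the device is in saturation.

V_G = V_DD·R_2/(R_1+R_2) = 13×33/80 = 5.36 V. With the source grounded, V_GS = V_G = 5.36 V.
Assume saturation: I_D = (k_n/2)(V_GS − V_t)² = (1.3/2)×(5.36 − 1.7)² = 0.65×3.66² = 8.72 mA.
V_DS = V_DD − I_D·R_D = 13 − 8.72×0.82 = 5.85 V.
Saturation requires V_DS ≥ V_GS − V_t = 3.66 V; 5.85 ≥ 3.66 ✓.

I_D ≈ 8.7 mA, V_DS ≈ 5.9 V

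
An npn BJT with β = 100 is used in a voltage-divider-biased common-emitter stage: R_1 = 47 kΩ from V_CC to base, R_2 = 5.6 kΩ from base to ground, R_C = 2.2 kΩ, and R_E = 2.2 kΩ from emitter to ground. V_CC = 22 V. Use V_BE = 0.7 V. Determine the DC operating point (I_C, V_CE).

I_C ≈ 0.72 mA, V_CE ≈ 19 V

Thevenize the base divider: V_Th = V_CC·R_2/(R_1+R_2) = 22×5.6/52.6 = 2.34 V, R_Th = R_1‖R_2 = 5 kΩ.
Base-emitter loop: V_Th = I_B·R_Th + V_BE + (β+1)I_B·R_E, so I_B = (2.34 − 0.7) / (5 + 101×2.2) = 0.00723 mA.
I_C = β·I_B = 100×0.00723 = 0.723 mA, and I_E = (β+1)I_B = 0.73 mA.
V_CE = V_CC − I_C·R_C − I_E·R_E = 22 − 0.723×2.2 − 0.73×2.2 = 18.8 V.
V_CE = 18.8 V > 0.2 V confirms active-region operation.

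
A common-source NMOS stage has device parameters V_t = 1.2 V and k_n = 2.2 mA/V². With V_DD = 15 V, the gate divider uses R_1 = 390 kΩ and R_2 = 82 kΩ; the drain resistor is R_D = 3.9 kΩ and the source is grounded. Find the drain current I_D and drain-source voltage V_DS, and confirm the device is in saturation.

V_G = V_DD·R_2/(R_1+R_2) = 15×82/472 = 2.61 V. With the source grounded, V_GS = V_G = 2.61 V.
Assume saturation: I_D = (k_n/2)(V_GS − V_t)² = (2.2/2)×(2.61 − 1.2)² = 1.1×1.41² = 2.17 mA.
V_DS = V_DD − I_D·R_D = 15 − 2.17×3.9 = 6.52 V.
Saturation requires V_DS ≥ V_GS − V_t = 1.41 V; 6.52 ≥ 1.41 ✓.

I_D ≈ 2.2 mA, V_DS ≈ 6.5 V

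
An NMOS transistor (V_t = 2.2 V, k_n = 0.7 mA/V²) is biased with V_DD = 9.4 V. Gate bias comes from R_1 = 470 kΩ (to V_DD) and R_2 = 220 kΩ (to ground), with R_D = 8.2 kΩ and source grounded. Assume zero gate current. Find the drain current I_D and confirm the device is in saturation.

V_G = V_DD·R_2/(R_1+R_2) = 9.4×220/690 = 3 V. With the source grounded, V_GS = V_G = 3 V.
Assume saturation: I_D = (k_n/2)(V_GS − V_t)² = (0.7/2)×(3 − 2.2)² = 0.35×0.797² = 0.222 mA.
V_DS = V_DD − I_D·R_D = 9.4 − 0.222×8.2 = 7.58 V.
Saturation requires V_DS ≥ V_GS − V_t = 0.797 V; 7.58 ≥ 0.797 ✓.

I_D ≈ 0.22 mA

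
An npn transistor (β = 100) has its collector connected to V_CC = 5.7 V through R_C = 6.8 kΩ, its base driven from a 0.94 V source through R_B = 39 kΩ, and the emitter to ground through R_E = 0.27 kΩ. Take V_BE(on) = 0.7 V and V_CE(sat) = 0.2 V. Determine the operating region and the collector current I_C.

active; I_C ≈ 0.36 mA

Assume active. Base-emitter loop: I_B = (V_BB − V_BE)/(R_B + (β+1)R_E) = (0.94 − 0.7)/(39 + 101×0.27) = 0.00362 mA.
I_C = β·I_B = 100×0.00362 = 0.362 mA.
V_CE = V_CC − I_C·R_C − I_E·R_E = 5.7 − 0.362×6.8 − 0.366×0.27 = 3.14 V > V_CE(sat), so the active-region assumption holds.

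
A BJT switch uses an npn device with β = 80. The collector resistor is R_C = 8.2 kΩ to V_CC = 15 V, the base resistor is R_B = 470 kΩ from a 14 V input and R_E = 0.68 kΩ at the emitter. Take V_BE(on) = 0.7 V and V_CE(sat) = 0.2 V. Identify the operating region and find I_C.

Assume active: I_B = (14 − 0.7)/(470 + 81×0.68) = 0.0253 mA, I_C = β·I_B = 2.03 mA.
Then V_CE = 15 − 2.03×8.2 − 2.05×0.68 = -3.01 V < 0.2 V — the active assumption fails.
Re-solve with V_CE = 0.2 V. KCL at the emitter: V_E/R_E = (V_BB−0.7−V_E)/R_B + (V_CC−0.2−V_E)/R_C, giving V_E = 1.15 V.
I_C = (V_CC − 0.2 − V_E)/R_C = (14.8 − 1.15)/8.2 = 1.66 mA.
Check: I_B = (13.3 − 1.15)/470 = 0.0259 mA, and β·I_B = 2.07 mA > I_C, confirming saturation.

saturation; I_C ≈ 1.7 mA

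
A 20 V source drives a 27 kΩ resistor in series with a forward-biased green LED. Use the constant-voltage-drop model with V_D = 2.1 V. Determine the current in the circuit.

KVL around the loop: 20 = V_D + I·R = 2.1 + I × 27 kΩ.
So I = (20 − 2.1) / 27 kΩ = 17.9 / 27 = 0.663 mA.

I ≈ 0.66 mA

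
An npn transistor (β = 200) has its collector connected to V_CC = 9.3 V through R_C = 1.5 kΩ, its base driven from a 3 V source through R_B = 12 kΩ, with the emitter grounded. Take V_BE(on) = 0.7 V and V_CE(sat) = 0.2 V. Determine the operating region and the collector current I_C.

Assume active: I_B = (3 − 0.7)/12 = 0.192 mA, giving I_C = β·I_B = 38.3 mA.
But then V_CE = 9.3 − 38.3×1.5 = -48.2 V < V_CE(sat) = 0.2 V — impossible in the active region.
So the transistor is saturated. With V_CE = 0.2 V, I_C = (V_CC − 0.2)/R_C = 9.1/1.5 = 6.07 mA.
Check: β·I_B = 38.3 mA > I_C = 6.07 mA, confirming saturation.

saturation; I_C ≈ 6.1 mA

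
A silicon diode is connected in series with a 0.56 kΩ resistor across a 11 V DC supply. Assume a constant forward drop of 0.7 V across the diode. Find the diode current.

KVL around the loop: 11 = V_D + I·R = 0.7 + I × 0.56 kΩ.
So I = (11 − 0.7) / 0.56 kΩ = 10.3 / 0.56 = 18.4 mA.

I ≈ 18 mA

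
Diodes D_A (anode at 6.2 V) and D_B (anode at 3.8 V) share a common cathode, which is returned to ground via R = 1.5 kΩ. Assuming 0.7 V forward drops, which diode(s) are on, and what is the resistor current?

Assume both conduct. Then node N would need to be at both 6.2−0.7 = 5.5 V and 3.8−0.7 = 3.1 V, which is impossible.
Assume only D_A conducts: V_N = 6.2 − 0.7 = 5.5 V, so I_R = 5.5/1.5 = 3.67 mA.
Check D_B: its anode-to-cathode voltage is 3.8 − 5.5 = -1.7 V < 0.7 V, so it is off. The assumption is consistent.

Only D_A conducts; I_R ≈ 3.7 mA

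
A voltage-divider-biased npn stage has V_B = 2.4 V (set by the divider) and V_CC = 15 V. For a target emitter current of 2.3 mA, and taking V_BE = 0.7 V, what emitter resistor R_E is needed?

V_E = V_B − V_BE = 2.4 − 0.7 = 1.7 V.
R_E = V_E / I_E = 1.7 / 2.3 = 0.739 kΩ.

R_E ≈ 0.74 kΩ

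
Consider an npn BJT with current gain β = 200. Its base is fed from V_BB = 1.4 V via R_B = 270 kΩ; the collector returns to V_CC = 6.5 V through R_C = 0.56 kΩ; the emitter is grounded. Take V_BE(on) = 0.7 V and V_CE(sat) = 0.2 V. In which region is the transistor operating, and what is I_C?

Assume active. Base-emitter loop: I_B = (V_BB − V_BE)/R_B = (1.4 − 0.7)/270 = 0.00259 mA.
I_C = β·I_B = 200×0.00259 = 0.519 mA.
V_CE = V_CC − I_C·R_C = 6.5 − 0.519×0.56 = 6.21 V > V_CE(sat), so the active-region assumption holds.

active; I_C ≈ 0.52 mA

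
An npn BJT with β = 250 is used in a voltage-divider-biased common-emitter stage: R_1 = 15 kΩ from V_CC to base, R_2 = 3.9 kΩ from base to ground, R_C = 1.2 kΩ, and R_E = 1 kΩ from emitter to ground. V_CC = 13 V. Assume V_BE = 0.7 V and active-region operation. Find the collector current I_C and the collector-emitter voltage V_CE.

Thevenize the base divider: V_Th = V_CC·R_2/(R_1+R_2) = 13×3.9/18.9 = 2.68 V, R_Th = R_1‖R_2 = 3.1 kΩ.
Base-emitter loop: V_Th = I_B·R_Th + V_BE + (β+1)I_B·R_E, so I_B = (2.68 − 0.7) / (3.1 + 251×1) = 0.0078 mA.
I_C = β·I_B = 250×0.0078 = 1.95 mA, and I_E = (β+1)I_B = 1.96 mA.
V_CE = V_CC − I_C·R_C − I_E·R_E = 13 − 1.95×1.2 − 1.96×1 = 8.7 V.
V_CE = 8.7 V > 0.2 V confirms active-region operation.

I_C ≈ 2 mA, V_CE ≈ 8.7 V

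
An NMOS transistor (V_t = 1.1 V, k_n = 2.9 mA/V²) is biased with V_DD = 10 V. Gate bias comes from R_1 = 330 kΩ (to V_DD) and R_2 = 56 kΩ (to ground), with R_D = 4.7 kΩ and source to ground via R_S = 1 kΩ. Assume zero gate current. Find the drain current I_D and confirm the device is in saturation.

I_D ≈ 0.095 mA

V_G = V_DD·R_2/(R_1+R_2) = 10×56/386 = 1.45 V.
Assume saturation: I_D = (k_n/2)(V_GS − V_t)² with V_GS = V_G − I_D·R_S = 1.45 − 1·I_D.
Substituting gives 1.45·I_D² − 2.02·I_D + 0.178 = 0, with roots I_D = 0.0949 or 1.3 mA.
The root I_D = 1.3 mA gives V_GS = 0.154 V ≤ V_t, so take I_D = 0.0949 mA.
Then V_GS = 1.36 V and V_DS = V_DD − I_D(R_D+R_S) = 10 − 0.0949×5.7 = 9.46 V.
Saturation requires V_DS ≥ V_GS − V_t = 0.256 V; 9.46 ≥ 0.256 ✓.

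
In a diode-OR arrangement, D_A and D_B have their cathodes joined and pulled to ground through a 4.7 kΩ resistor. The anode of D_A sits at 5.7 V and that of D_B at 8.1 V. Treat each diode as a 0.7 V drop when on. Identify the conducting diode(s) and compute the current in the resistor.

Assume both conduct. Then node N would need to be at both 5.7−0.7 = 5 V and 8.1−0.7 = 7.4 V, which is impossible.
Assume only D_B conducts: V_N = 8.1 − 0.7 = 7.4 V, so I_R = 7.4/4.7 = 1.57 mA.
Check D_A: its anode-to-cathode voltage is 5.7 − 7.4 = -1.7 V < 0.7 V, so it is off. The assumption is consistent.

Only D_B conducts; I_R ≈ 1.6 mA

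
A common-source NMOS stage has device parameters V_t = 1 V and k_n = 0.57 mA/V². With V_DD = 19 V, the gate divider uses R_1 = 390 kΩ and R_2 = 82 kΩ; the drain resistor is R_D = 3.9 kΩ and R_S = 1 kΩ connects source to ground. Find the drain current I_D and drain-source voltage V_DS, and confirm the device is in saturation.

I_D ≈ 0.72 mA, V_DS ≈ 15 V

V_G = V_DD·R_2/(R_1+R_2) = 19×82/472 = 3.3 V.
Assume saturation: I_D = (k_n/2)(V_GS − V_t)² with V_GS = V_G − I_D·R_S = 3.3 − 1·I_D.
Substituting gives 0.285·I_D² − 2.31·I_D + 1.51 = 0, with roots I_D = 0.716 or 7.39 mA.
The root I_D = 7.39 mA gives V_GS = -4.09 V ≤ V_t, so take I_D = 0.716 mA.
Then V_GS = 2.58 V and V_DS = V_DD − I_D(R_D+R_S) = 19 − 0.716×4.9 = 15.5 V.
Saturation requires V_DS ≥ V_GS − V_t = 1.58 V; 15.5 ≥ 1.58 ✓.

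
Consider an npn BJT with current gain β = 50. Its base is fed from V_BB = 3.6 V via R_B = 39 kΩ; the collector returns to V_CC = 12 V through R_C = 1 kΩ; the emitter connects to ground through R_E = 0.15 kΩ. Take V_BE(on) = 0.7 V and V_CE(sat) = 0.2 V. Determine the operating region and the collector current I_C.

Assume active. Base-emitter loop: I_B = (V_BB − V_BE)/(R_B + (β+1)R_E) = (3.6 − 0.7)/(39 + 51×0.15) = 0.0622 mA.
I_C = β·I_B = 50×0.0622 = 3.11 mA.
V_CE = V_CC − I_C·R_C − I_E·R_E = 12 − 3.11×1 − 3.17×0.15 = 8.42 V > V_CE(sat), so the active-region assumption holds.

active; I_C ≈ 3.1 mA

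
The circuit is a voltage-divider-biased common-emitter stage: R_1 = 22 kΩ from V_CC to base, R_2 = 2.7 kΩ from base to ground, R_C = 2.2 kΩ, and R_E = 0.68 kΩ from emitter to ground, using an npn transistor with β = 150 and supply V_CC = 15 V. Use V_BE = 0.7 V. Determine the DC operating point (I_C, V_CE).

Thevenize the base divider: V_Th = V_CC·R_2/(R_1+R_2) = 15×2.7/24.7 = 1.64 V, R_Th = R_1‖R_2 = 2.4 kΩ.
Base-emitter loop: V_Th = I_B·R_Th + V_BE + (β+1)I_B·R_E, so I_B = (1.64 − 0.7) / (2.4 + 151×0.68) = 0.00894 mA.
I_C = β·I_B = 150×0.00894 = 1.34 mA, and I_E = (β+1)I_B = 1.35 mA.
V_CE = V_CC − I_C·R_C − I_E·R_E = 15 − 1.34×2.2 − 1.35×0.68 = 11.1 V.
V_CE = 11.1 V > 0.2 V confirms active-region operation.

I_C ≈ 1.3 mA, V_CE ≈ 11 V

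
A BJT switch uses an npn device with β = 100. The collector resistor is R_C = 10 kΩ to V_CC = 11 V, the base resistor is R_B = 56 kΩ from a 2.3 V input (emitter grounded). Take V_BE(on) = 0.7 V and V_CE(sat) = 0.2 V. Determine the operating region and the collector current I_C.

Assume active: I_B = (2.3 − 0.7)/56 = 0.0286 mA, giving I_C = β·I_B = 2.86 mA.
But then V_CE = 11 − 2.86×10 = -17.6 V < V_CE(sat) = 0.2 V — impossible in the active region.
So the transistor is saturated. With V_CE = 0.2 V, I_C = (V_CC − 0.2)/R_C = 10.8/10 = 1.08 mA.
Check: β·I_B = 2.86 mA > I_C = 1.08 mA, confirming saturation.

saturation; I_C ≈ 1.1 mA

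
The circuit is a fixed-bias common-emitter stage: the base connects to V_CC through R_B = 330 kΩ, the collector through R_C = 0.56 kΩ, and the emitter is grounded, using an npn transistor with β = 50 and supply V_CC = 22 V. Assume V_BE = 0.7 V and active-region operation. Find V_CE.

V_CE ≈ 20 V

Base loop: V_CC = I_B·R_B + V_BE, so I_B = (22 − 0.7)/330 kΩ = 0.0645 mA.
In the active region I_C = β·I_B = 50 × 0.0645 = 3.23 mA.
Collector loop: V_CE = V_CC − I_C·R_C = 22 − 3.23×0.56 = 20.2 V.
Since V_CE = 20.2 V > V_CE(sat) ≈ 0.2 V, the transistor is in the active region as assumed.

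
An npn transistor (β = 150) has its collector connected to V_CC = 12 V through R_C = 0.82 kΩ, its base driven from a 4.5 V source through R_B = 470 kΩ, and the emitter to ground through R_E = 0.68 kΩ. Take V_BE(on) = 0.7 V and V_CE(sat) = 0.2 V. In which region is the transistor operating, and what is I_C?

Assume active. Base-emitter loop: I_B = (V_BB − V_BE)/(R_B + (β+1)R_E) = (4.5 − 0.7)/(470 + 151×0.68) = 0.00664 mA.
I_C = β·I_B = 150×0.00664 = 0.995 mA.
V_CE = V_CC − I_C·R_C − I_E·R_E = 12 − 0.995×0.82 − 1×0.68 = 10.5 V > V_CE(sat), so the active-region assumption holds.

active; I_C ≈ 1 mA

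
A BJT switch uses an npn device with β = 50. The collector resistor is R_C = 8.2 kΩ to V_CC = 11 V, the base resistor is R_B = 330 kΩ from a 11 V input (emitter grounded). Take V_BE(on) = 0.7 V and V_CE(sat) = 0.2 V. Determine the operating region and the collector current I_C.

Assume active: I_B = (11 − 0.7)/330 = 0.0312 mA, giving I_C = β·I_B = 1.56 mA.
But then V_CE = 11 − 1.56×8.2 = -1.8 V < V_CE(sat) = 0.2 V — impossible in the active region.
So the transistor is saturated. With V_CE = 0.2 V, I_C = (V_CC − 0.2)/R_C = 10.8/8.2 = 1.32 mA.
Check: β·I_B = 1.56 mA > I_C = 1.32 mA, confirming saturation.

saturation; I_C ≈ 1.3 mA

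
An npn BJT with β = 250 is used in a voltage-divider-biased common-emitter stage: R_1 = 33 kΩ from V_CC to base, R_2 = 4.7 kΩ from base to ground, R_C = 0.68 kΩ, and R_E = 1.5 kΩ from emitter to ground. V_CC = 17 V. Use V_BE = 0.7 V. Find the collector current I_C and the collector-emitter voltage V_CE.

Thevenize the base divider: V_Th = V_CC·R_2/(R_1+R_2) = 17×4.7/37.7 = 2.12 V, R_Th = R_1‖R_2 = 4.11 kΩ.
Base-emitter loop: V_Th = I_B·R_Th + V_BE + (β+1)I_B·R_E, so I_B = (2.12 − 0.7) / (4.11 + 251×1.5) = 0.00373 mA.
I_C = β·I_B = 250×0.00373 = 0.932 mA, and I_E = (β+1)I_B = 0.936 mA.
V_CE = V_CC − I_C·R_C − I_E·R_E = 17 − 0.932×0.68 − 0.936×1.5 = 15 V.
V_CE = 15 V > 0.2 V confirms active-region operation.

I_C ≈ 0.93 mA, V_CE ≈ 15 V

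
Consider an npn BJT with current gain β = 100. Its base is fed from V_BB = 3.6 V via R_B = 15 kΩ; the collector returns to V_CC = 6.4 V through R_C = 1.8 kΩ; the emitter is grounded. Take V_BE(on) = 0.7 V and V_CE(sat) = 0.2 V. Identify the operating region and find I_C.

saturation; I_C ≈ 3.4 mA

Assume active: I_B = (3.6 − 0.7)/15 = 0.193 mA, giving I_C = β·I_B = 19.3 mA.
But then V_CE = 6.4 − 19.3×1.8 = -28.4 V < V_CE(sat) = 0.2 V — impossible in the active region.
So the transistor is saturated. With V_CE = 0.2 V, I_C = (V_CC − 0.2)/R_C = 6.2/1.8 = 3.44 mA.
Check: β·I_B = 19.3 mA > I_C = 3.44 mA, confirming saturation.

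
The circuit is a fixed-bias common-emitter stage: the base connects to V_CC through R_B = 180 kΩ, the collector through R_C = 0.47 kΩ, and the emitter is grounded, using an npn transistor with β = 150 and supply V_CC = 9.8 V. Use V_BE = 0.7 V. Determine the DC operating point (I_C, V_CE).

Base loop: V_CC = I_B·R_B + V_BE, so I_B = (9.8 − 0.7)/180 kΩ = 0.0506 mA.
In the active region I_C = β·I_B = 150 × 0.0506 = 7.58 mA.
Collector loop: V_CE = V_CC − I_C·R_C = 9.8 − 7.58×0.47 = 6.24 V.
Since V_CE = 6.24 V > V_CE(sat) ≈ 0.2 V, the transistor is in the active region as assumed.

I_C ≈ 7.6 mA, V_CE ≈ 6.2 V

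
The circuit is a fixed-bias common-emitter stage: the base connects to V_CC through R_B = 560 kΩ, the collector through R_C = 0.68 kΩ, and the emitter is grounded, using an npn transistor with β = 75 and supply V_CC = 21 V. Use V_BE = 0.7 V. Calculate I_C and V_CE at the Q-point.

Base loop: V_CC = I_B·R_B + V_BE, so I_B = (21 − 0.7)/560 kΩ = 0.0363 mA.
In the active region I_C = β·I_B = 75 × 0.0363 = 2.72 mA.
Collector loop: V_CE = V_CC − I_C·R_C = 21 − 2.72×0.68 = 19.2 V.
Since V_CE = 19.2 V > V_CE(sat) ≈ 0.2 V, the transistor is in the active region as assumed.

I_C ≈ 2.7 mA, V_CE ≈ 19 V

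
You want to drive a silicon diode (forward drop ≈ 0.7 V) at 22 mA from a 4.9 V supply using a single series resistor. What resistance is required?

R ≈ 0.19 kΩ

The resistor drops V_S − V_D = 4.9 − 0.7 = 4.2 V at 22 mA.
R = 4.2 V / 22 mA = 0.191 kΩ.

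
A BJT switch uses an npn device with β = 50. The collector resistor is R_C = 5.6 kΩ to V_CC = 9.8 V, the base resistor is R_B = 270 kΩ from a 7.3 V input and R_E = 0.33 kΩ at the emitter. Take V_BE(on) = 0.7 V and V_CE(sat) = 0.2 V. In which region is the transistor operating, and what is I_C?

Assume active. Base-emitter loop: I_B = (V_BB − V_BE)/(R_B + (β+1)R_E) = (7.3 − 0.7)/(270 + 51×0.33) = 0.023 mA.
I_C = β·I_B = 50×0.023 = 1.15 mA.
V_CE = V_CC − I_C·R_C − I_E·R_E = 9.8 − 1.15×5.6 − 1.17×0.33 = 2.97 V > V_CE(sat), so the active-region assumption holds.

active; I_C ≈ 1.2 mA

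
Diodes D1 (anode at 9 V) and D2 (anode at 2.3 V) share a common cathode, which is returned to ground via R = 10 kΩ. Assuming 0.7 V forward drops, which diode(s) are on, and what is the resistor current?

Assume both conduct. Then node N would need to be at both 9−0.7 = 8.3 V and 2.3−0.7 = 1.6 V, which is impossible.
Assume only D1 conducts: V_N = 9 − 0.7 = 8.3 V, so I_R = 8.3/10 = 0.83 mA.
Check D2: its anode-to-cathode voltage is 2.3 − 8.3 = -6 V < 0.7 V, so it is off. The assumption is consistent.

Only D1 conducts; I_R ≈ 0.83 mA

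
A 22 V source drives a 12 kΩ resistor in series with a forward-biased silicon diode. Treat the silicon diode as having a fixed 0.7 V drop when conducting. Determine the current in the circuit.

KVL around the loop: 22 = V_D + I·R = 0.7 + I × 12 kΩ.
So I = (22 − 0.7) / 12 kΩ = 21.3 / 12 = 1.78 mA.

I ≈ 1.8 mA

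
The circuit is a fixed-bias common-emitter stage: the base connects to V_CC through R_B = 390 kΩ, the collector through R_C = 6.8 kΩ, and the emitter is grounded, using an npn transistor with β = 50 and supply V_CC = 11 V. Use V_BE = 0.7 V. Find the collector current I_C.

Base loop: V_CC = I_B·R_B + V_BE, so I_B = (11 − 0.7)/390 kΩ = 0.0264 mA.
In the active region I_C = β·I_B = 50 × 0.0264 = 1.32 mA.
Collector loop: V_CE = V_CC − I_C·R_C = 11 − 1.32×6.8 = 2.02 V.
Since V_CE = 2.02 V > V_CE(sat) ≈ 0.2 V, the transistor is in the active region as assumed.

I_C ≈ 1.3 mA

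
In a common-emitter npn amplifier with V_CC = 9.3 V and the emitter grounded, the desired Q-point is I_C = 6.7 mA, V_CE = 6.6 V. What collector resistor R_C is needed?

R_C ≈ 0.4 kΩ

Collector loop: V_CC = I_C·R_C + V_CE.
R_C = (V_CC − V_CE)/I_C = (9.3 − 6.6)/6.7 = 0.403 kΩ.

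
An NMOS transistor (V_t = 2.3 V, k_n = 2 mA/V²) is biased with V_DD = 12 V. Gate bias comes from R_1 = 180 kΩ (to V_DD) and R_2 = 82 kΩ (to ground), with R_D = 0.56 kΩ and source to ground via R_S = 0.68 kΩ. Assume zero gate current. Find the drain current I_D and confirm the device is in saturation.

I_D ≈ 0.81 mA

V_G = V_DD·R_2/(R_1+R_2) = 12×82/262 = 3.76 V.
Assume saturation: I_D = (k_n/2)(V_GS − V_t)² with V_GS = V_G − I_D·R_S = 3.76 − 0.68·I_D.
Substituting gives 0.462·I_D² − 2.98·I_D + 2.12 = 0, with roots I_D = 0.814 or 5.63 mA.
The root I_D = 5.63 mA gives V_GS = -0.0728 V ≤ V_t, so take I_D = 0.814 mA.
Then V_GS = 3.2 V and V_DS = V_DD − I_D(R_D+R_S) = 12 − 0.814×1.24 = 11 V.
Saturation requires V_DS ≥ V_GS − V_t = 0.902 V; 11 ≥ 0.902 ✓.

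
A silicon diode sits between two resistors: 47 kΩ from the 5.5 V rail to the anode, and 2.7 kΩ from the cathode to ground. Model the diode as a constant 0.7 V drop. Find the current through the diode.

The two resistors are in series with the diode, so KVL gives 5.5 = I·47 + 0.7 + I·2.7.
I = (5.5 − 0.7) / (47 + 2.7) kΩ = 4.8 / 49.7 = 0.0966 mA.

I ≈ 0.097 mA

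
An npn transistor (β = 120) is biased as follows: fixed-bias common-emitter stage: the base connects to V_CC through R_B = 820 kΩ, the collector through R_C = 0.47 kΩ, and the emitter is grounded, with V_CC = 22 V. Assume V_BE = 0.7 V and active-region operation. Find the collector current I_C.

I_C ≈ 3.1 mA

Base loop: V_CC = I_B·R_B + V_BE, so I_B = (22 − 0.7)/820 kΩ = 0.026 mA.
In the active region I_C = β·I_B = 120 × 0.026 = 3.12 mA.
Collector loop: V_CE = V_CC − I_C·R_C = 22 − 3.12×0.47 = 20.5 V.
Since V_CE = 20.5 V > V_CE(sat) ≈ 0.2 V, the transistor is in the active region as assumed.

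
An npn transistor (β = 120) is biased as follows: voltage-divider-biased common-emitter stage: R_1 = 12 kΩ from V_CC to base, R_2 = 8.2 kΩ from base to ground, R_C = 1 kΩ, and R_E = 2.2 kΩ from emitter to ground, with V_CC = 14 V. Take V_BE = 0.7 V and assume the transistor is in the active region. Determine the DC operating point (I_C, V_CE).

Thevenize the base divider: V_Th = V_CC·R_2/(R_1+R_2) = 14×8.2/20.2 = 5.68 V, R_Th = R_1‖R_2 = 4.87 kΩ.
Base-emitter loop: V_Th = I_B·R_Th + V_BE + (β+1)I_B·R_E, so I_B = (5.68 − 0.7) / (4.87 + 121×2.2) = 0.0184 mA.
I_C = β·I_B = 120×0.0184 = 2.21 mA, and I_E = (β+1)I_B = 2.22 mA.
V_CE = V_CC − I_C·R_C − I_E·R_E = 14 − 2.21×1 − 2.22×2.2 = 6.9 V.
V_CE = 6.9 V > 0.2 V confirms active-region operation.

I_C ≈ 2.2 mA, V_CE ≈ 6.9 V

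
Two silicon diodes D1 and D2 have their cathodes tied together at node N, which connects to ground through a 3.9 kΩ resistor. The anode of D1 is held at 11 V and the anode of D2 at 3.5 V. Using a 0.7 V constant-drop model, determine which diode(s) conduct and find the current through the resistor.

Only D1 conducts; I_R ≈ 2.6 mA

Assume both conduct. Then node N would need to be at both 11−0.7 = 10.3 V and 3.5−0.7 = 2.8 V, which is impossible.
Assume only D1 conducts: V_N = 11 − 0.7 = 10.3 V, so I_R = 10.3/3.9 = 2.64 mA.
Check D2: its anode-to-cathode voltage is 3.5 − 10.3 = -6.8 V < 0.7 V, so it is off. The assumption is consistent.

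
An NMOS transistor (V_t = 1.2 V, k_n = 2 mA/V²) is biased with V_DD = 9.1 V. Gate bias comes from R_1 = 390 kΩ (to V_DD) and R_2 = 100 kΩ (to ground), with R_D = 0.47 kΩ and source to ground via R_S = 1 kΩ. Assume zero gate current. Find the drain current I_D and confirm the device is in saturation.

I_D ≈ 0.2 mA

V_G = V_DD·R_2/(R_1+R_2) = 9.1×100/490 = 1.86 V.
Assume saturation: I_D = (k_n/2)(V_GS − V_t)² with V_GS = V_G − I_D·R_S = 1.86 − 1·I_D.
Substituting gives 1·I_D² − 2.31·I_D + 0.432 = 0, with roots I_D = 0.205 or 2.11 mA.
The root I_D = 2.11 mA gives V_GS = -0.252 V ≤ V_t, so take I_D = 0.205 mA.
Then V_GS = 1.65 V and V_DS = V_DD − I_D(R_D+R_S) = 9.1 − 0.205×1.47 = 8.8 V.
Saturation requires V_DS ≥ V_GS − V_t = 0.452 V; 8.8 ≥ 0.452 ✓.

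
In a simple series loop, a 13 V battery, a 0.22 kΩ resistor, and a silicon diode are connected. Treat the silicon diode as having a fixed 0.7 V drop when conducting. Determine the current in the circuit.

I ≈ 56 mA

KVL around the loop: 13 = V_D + I·R = 0.7 + I × 0.22 kΩ.
So I = (13 − 0.7) / 0.22 kΩ = 12.3 / 0.22 = 55.9 mA.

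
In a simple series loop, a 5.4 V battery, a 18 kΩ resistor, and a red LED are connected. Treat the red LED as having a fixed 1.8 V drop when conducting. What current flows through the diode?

I ≈ 0.2 mA

KVL around the loop: 5.4 = V_D + I·R = 1.8 + I × 18 kΩ.
So I = (5.4 − 1.8) / 18 kΩ = 3.6 / 18 = 0.2 mA.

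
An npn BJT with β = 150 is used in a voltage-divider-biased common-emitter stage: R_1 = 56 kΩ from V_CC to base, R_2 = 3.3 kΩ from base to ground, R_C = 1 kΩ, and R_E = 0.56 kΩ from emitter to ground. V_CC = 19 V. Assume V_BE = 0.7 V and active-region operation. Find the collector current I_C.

Thevenize the base divider: V_Th = V_CC·R_2/(R_1+R_2) = 19×3.3/59.3 = 1.06 V, R_Th = R_1‖R_2 = 3.12 kΩ.
Base-emitter loop: V_Th = I_B·R_Th + V_BE + (β+1)I_B·R_E, so I_B = (1.06 − 0.7) / (3.12 + 151×0.56) = 0.00408 mA.
I_C = β·I_B = 150×0.00408 = 0.611 mA, and I_E = (β+1)I_B = 0.615 mA.
V_CE = V_CC − I_C·R_C − I_E·R_E = 19 − 0.611×1 − 0.615×0.56 = 18 V.
V_CE = 18 V > 0.2 V confirms active-region operation.

I_C ≈ 0.61 mA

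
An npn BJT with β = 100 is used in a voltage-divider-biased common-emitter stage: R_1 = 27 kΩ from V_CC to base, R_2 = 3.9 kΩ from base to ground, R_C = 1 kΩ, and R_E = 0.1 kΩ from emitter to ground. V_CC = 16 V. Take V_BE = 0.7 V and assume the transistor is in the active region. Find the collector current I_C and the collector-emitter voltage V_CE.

I_C ≈ 9.8 mA, V_CE ≈ 5.2 V

Thevenize the base divider: V_Th = V_CC·R_2/(R_1+R_2) = 16×3.9/30.9 = 2.02 V, R_Th = R_1‖R_2 = 3.41 kΩ.
Base-emitter loop: V_Th = I_B·R_Th + V_BE + (β+1)I_B·R_E, so I_B = (2.02 − 0.7) / (3.41 + 101×0.1) = 0.0977 mA.
I_C = β·I_B = 100×0.0977 = 9.77 mA, and I_E = (β+1)I_B = 9.87 mA.
V_CE = V_CC − I_C·R_C − I_E·R_E = 16 − 9.77×1 − 9.87×0.1 = 5.25 V.
V_CE = 5.25 V > 0.2 V confirms active-region operation.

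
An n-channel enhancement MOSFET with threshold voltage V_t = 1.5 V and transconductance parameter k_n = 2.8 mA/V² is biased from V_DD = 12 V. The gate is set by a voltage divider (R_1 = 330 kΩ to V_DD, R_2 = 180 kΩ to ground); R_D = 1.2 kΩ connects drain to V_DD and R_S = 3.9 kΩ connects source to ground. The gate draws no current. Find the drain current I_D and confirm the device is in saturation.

V_G = V_DD·R_2/(R_1+R_2) = 12×180/510 = 4.24 V.
Assume saturation: I_D = (k_n/2)(V_GS − V_t)² with V_GS = V_G − I_D·R_S = 4.24 − 3.9·I_D.
Substituting gives 21.3·I_D² − 30.9·I_D + 10.5 = 0, with roots I_D = 0.542 or 0.908 mA.
The root I_D = 0.908 mA gives V_GS = 0.695 V ≤ V_t, so take I_D = 0.542 mA.
Then V_GS = 2.12 V and V_DS = V_DD − I_D(R_D+R_S) = 12 − 0.542×5.1 = 9.24 V.
Saturation requires V_DS ≥ V_GS − V_t = 0.622 V; 9.24 ≥ 0.622 ✓.

I_D ≈ 0.54 mA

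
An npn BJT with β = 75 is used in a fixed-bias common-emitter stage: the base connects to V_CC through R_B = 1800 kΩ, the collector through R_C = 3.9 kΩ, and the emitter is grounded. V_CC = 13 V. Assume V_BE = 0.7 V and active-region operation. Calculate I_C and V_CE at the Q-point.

I_C ≈ 0.51 mA, V_CE ≈ 11 V

Base loop: V_CC = I_B·R_B + V_BE, so I_B = (13 − 0.7)/1800 kΩ = 0.00683 mA.
In the active region I_C = β·I_B = 75 × 0.00683 = 0.513 mA.
Collector loop: V_CE = V_CC − I_C·R_C = 13 − 0.513×3.9 = 11 V.
Since V_CE = 11 V > V_CE(sat) ≈ 0.2 V, the transistor is in the active region as assumed.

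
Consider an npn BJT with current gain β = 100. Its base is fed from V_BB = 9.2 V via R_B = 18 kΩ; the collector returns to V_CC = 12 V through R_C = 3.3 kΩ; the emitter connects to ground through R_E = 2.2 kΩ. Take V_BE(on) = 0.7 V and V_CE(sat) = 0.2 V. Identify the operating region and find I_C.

Assume active: I_B = (9.2 − 0.7)/(18 + 101×2.2) = 0.0354 mA, I_C = β·I_B = 3.54 mA.
Then V_CE = 12 − 3.54×3.3 − 3.57×2.2 = -7.54 V < 0.2 V — the active assumption fails.
Re-solve with V_CE = 0.2 V. KCL at the emitter: V_E/R_E = (V_BB−0.7−V_E)/R_B + (V_CC−0.2−V_E)/R_C, giving V_E = 4.98 V.
I_C = (V_CC − 0.2 − V_E)/R_C = (11.8 − 4.98)/3.3 = 2.07 mA.
Check: I_B = (8.5 − 4.98)/18 = 0.196 mA, and β·I_B = 19.6 mA > I_C, confirming saturation.

saturation; I_C ≈ 2.1 mA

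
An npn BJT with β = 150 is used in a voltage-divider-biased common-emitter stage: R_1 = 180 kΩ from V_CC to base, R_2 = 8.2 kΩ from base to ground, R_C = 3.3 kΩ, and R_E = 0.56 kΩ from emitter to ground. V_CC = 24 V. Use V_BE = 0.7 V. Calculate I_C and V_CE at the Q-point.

I_C ≈ 0.56 mA, V_CE ≈ 22 V

Thevenize the base divider: V_Th = V_CC·R_2/(R_1+R_2) = 24×8.2/188 = 1.05 V, R_Th = R_1‖R_2 = 7.84 kΩ.
Base-emitter loop: V_Th = I_B·R_Th + V_BE + (β+1)I_B·R_E, so I_B = (1.05 − 0.7) / (7.84 + 151×0.56) = 0.00374 mA.
I_C = β·I_B = 150×0.00374 = 0.561 mA, and I_E = (β+1)I_B = 0.565 mA.
V_CE = V_CC − I_C·R_C − I_E·R_E = 24 − 0.561×3.3 − 0.565×0.56 = 21.8 V.
V_CE = 21.8 V > 0.2 V confirms active-region operation.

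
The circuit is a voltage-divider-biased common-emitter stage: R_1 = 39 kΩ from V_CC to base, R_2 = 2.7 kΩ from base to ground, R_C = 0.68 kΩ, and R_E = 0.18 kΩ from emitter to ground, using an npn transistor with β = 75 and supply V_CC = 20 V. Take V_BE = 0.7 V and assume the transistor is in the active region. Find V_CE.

V_CE ≈ 18 V

Thevenize the base divider: V_Th = V_CC·R_2/(R_1+R_2) = 20×2.7/41.7 = 1.29 V, R_Th = R_1‖R_2 = 2.53 kΩ.
Base-emitter loop: V_Th = I_B·R_Th + V_BE + (β+1)I_B·R_E, so I_B = (1.29 − 0.7) / (2.53 + 76×0.18) = 0.0367 mA.
I_C = β·I_B = 75×0.0367 = 2.75 mA, and I_E = (β+1)I_B = 2.79 mA.
V_CE = V_CC − I_C·R_C − I_E·R_E = 20 − 2.75×0.68 − 2.79×0.18 = 17.6 V.
V_CE = 17.6 V > 0.2 V confirms active-region operation.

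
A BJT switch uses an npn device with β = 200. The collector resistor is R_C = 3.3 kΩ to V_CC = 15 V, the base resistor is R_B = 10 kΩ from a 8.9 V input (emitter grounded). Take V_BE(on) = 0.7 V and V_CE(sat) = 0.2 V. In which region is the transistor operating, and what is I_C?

Assume active: I_B = (8.9 − 0.7)/10 = 0.82 mA, giving I_C = β·I_B = 164 mA.
But then V_CE = 15 − 164×3.3 = -526 V < V_CE(sat) = 0.2 V — impossible in the active region.
So the transistor is saturated. With V_CE = 0.2 V, I_C = (V_CC − 0.2)/R_C = 14.8/3.3 = 4.48 mA.
Check: β·I_B = 164 mA > I_C = 4.48 mA, confirming saturation.

saturation; I_C ≈ 4.5 mA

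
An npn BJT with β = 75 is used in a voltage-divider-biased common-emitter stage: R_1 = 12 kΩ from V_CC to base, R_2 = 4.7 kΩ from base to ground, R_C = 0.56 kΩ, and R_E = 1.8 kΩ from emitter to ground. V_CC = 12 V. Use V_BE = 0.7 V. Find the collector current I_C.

I_C ≈ 1.4 mA

Thevenize the base divider: V_Th = V_CC·R_2/(R_1+R_2) = 12×4.7/16.7 = 3.38 V, R_Th = R_1‖R_2 = 3.38 kΩ.
Base-emitter loop: V_Th = I_B·R_Th + V_BE + (β+1)I_B·R_E, so I_B = (3.38 − 0.7) / (3.38 + 76×1.8) = 0.0191 mA.
I_C = β·I_B = 75×0.0191 = 1.43 mA, and I_E = (β+1)I_B = 1.45 mA.
V_CE = V_CC − I_C·R_C − I_E·R_E = 12 − 1.43×0.56 − 1.45×1.8 = 8.59 V.
V_CE = 8.59 V > 0.2 V confirms active-region operation.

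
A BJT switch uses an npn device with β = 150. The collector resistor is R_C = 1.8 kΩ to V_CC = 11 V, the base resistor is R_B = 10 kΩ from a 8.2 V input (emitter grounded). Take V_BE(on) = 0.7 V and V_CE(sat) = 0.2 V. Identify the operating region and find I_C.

Assume active: I_B = (8.2 − 0.7)/10 = 0.75 mA, giving I_C = β·I_B = 112 mA.
But then V_CE = 11 − 112×1.8 = -191 V < V_CE(sat) = 0.2 V — impossible in the active region.
So the transistor is saturated. With V_CE = 0.2 V, I_C = (V_CC − 0.2)/R_C = 10.8/1.8 = 6 mA.
Check: β·I_B = 112 mA > I_C = 6 mA, confirming saturation.

saturation; I_C ≈ 6 mA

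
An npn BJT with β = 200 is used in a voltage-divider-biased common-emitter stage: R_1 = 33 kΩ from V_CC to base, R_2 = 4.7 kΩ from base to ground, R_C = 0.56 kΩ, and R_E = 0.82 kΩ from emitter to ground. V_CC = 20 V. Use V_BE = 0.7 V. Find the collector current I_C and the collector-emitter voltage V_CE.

Thevenize the base divider: V_Th = V_CC·R_2/(R_1+R_2) = 20×4.7/37.7 = 2.49 V, R_Th = R_1‖R_2 = 4.11 kΩ.
Base-emitter loop: V_Th = I_B·R_Th + V_BE + (β+1)I_B·R_E, so I_B = (2.49 − 0.7) / (4.11 + 201×0.82) = 0.0106 mA.
I_C = β·I_B = 200×0.0106 = 2.12 mA, and I_E = (β+1)I_B = 2.13 mA.
V_CE = V_CC − I_C·R_C − I_E·R_E = 20 − 2.12×0.56 − 2.13×0.82 = 17.1 V.
V_CE = 17.1 V > 0.2 V confirms active-region operation.

I_C ≈ 2.1 mA, V_CE ≈ 17 V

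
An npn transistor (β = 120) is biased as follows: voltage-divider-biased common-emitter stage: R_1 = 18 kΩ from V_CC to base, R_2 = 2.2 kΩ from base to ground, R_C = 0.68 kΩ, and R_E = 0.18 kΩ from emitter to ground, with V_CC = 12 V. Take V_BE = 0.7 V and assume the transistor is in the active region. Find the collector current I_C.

I_C ≈ 3.1 mA

Thevenize the base divider: V_Th = V_CC·R_2/(R_1+R_2) = 12×2.2/20.2 = 1.31 V, R_Th = R_1‖R_2 = 1.96 kΩ.
Base-emitter loop: V_Th = I_B·R_Th + V_BE + (β+1)I_B·R_E, so I_B = (1.31 − 0.7) / (1.96 + 121×0.18) = 0.0256 mA.
I_C = β·I_B = 120×0.0256 = 3.07 mA, and I_E = (β+1)I_B = 3.09 mA.
V_CE = V_CC − I_C·R_C − I_E·R_E = 12 − 3.07×0.68 − 3.09×0.18 = 9.36 V.
V_CE = 9.36 V > 0.2 V confirms active-region operation.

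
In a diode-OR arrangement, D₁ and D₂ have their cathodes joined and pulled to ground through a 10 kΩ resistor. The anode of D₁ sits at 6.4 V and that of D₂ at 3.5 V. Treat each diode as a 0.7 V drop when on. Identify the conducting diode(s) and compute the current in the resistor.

Only D₁ conducts; I_R ≈ 0.57 mA

Assume both conduct. Then node N would need to be at both 6.4−0.7 = 5.7 V and 3.5−0.7 = 2.8 V, which is impossible.
Assume only D₁ conducts: V_N = 6.4 − 0.7 = 5.7 V, so I_R = 5.7/10 = 0.57 mA.
Check D₂: its anode-to-cathode voltage is 3.5 − 5.7 = -2.2 V < 0.7 V, so it is off. The assumption is consistent.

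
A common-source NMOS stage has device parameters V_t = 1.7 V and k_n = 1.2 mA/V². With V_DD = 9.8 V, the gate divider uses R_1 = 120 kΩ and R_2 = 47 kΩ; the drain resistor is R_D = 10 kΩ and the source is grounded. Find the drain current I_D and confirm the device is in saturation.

I_D ≈ 0.67 mA

V_G = V_DD·R_2/(R_1+R_2) = 9.8×47/167 = 2.76 V. With the source grounded, V_GS = V_G = 2.76 V.
Assume saturation: I_D = (k_n/2)(V_GS − V_t)² = (1.2/2)×(2.76 − 1.7)² = 0.6×1.06² = 0.672 mA.
V_DS = V_DD − I_D·R_D = 9.8 − 0.672×10 = 3.08 V.
Saturation requires V_DS ≥ V_GS − V_t = 1.06 V; 3.08 ≥ 1.06 ✓.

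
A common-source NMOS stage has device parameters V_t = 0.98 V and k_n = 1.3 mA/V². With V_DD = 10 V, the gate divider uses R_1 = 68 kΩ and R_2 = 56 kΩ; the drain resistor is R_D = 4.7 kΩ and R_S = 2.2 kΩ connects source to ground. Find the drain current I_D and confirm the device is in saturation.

V_G = V_DD·R_2/(R_1+R_2) = 10×56/124 = 4.52 V.
Assume saturation: I_D = (k_n/2)(V_GS − V_t)² with V_GS = V_G − I_D·R_S = 4.52 − 2.2·I_D.
Substituting gives 3.15·I_D² − 11.1·I_D + 8.13 = 0, with roots I_D = 1.03 or 2.5 mA.
The root I_D = 2.5 mA gives V_GS = -0.981 V ≤ V_t, so take I_D = 1.03 mA.
Then V_GS = 2.24 V and V_DS = V_DD − I_D(R_D+R_S) = 10 − 1.03×6.9 = 2.87 V.
Saturation requires V_DS ≥ V_GS − V_t = 1.26 V; 2.87 ≥ 1.26 ✓.

I_D ≈ 1 mA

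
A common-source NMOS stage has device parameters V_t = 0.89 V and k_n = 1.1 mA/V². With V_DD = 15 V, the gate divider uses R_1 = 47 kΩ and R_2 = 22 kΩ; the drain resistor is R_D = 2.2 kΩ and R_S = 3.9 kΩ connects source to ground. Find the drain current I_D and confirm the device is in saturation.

V_G = V_DD·R_2/(R_1+R_2) = 15×22/69 = 4.78 V.
Assume saturation: I_D = (k_n/2)(V_GS − V_t)² with V_GS = V_G − I_D·R_S = 4.78 − 3.9·I_D.
Substituting gives 8.37·I_D² − 17.7·I_D + 8.33 = 0, with roots I_D = 0.707 or 1.41 mA.
The root I_D = 1.41 mA gives V_GS = -0.71 V ≤ V_t, so take I_D = 0.707 mA.
Then V_GS = 2.02 V and V_DS = V_DD − I_D(R_D+R_S) = 15 − 0.707×6.1 = 10.7 V.
Saturation requires V_DS ≥ V_GS − V_t = 1.13 V; 10.7 ≥ 1.13 ✓.

I_D ≈ 0.71 mA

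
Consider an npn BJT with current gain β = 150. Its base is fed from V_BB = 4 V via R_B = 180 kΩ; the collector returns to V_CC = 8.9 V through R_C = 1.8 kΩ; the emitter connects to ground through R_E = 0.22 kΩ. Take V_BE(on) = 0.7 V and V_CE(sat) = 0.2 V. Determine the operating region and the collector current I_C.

Assume active. Base-emitter loop: I_B = (V_BB − V_BE)/(R_B + (β+1)R_E) = (4 − 0.7)/(180 + 151×0.22) = 0.0155 mA.
I_C = β·I_B = 150×0.0155 = 2.32 mA.
V_CE = V_CC − I_C·R_C − I_E·R_E = 8.9 − 2.32×1.8 − 2.34×0.22 = 4.21 V > V_CE(sat), so the active-region assumption holds.

active; I_C ≈ 2.3 mA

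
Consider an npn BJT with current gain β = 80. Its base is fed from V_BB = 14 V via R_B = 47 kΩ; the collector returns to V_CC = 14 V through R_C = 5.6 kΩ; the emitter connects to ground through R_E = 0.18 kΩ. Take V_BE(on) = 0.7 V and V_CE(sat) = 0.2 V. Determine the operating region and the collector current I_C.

saturation; I_C ≈ 2.4 mA

Assume active: I_B = (14 − 0.7)/(47 + 81×0.18) = 0.216 mA, I_C = β·I_B = 17.3 mA.
Then V_CE = 14 − 17.3×5.6 − 17.5×0.18 = -85.9 V < 0.2 V — the active assumption fails.
Re-solve with V_CE = 0.2 V. KCL at the emitter: V_E/R_E = (V_BB−0.7−V_E)/R_B + (V_CC−0.2−V_E)/R_C, giving V_E = 0.477 V.
I_C = (V_CC − 0.2 − V_E)/R_C = (13.8 − 0.477)/5.6 = 2.38 mA.
Check: I_B = (13.3 − 0.477)/47 = 0.273 mA, and β·I_B = 21.8 mA > I_C, confirming saturation.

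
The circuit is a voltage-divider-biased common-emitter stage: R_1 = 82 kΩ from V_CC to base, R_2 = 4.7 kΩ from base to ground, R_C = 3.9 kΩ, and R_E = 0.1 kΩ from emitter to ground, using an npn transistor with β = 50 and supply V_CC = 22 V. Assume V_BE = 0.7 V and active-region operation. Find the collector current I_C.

Thevenize the base divider: V_Th = V_CC·R_2/(R_1+R_2) = 22×4.7/86.7 = 1.19 V, R_Th = R_1‖R_2 = 4.45 kΩ.
Base-emitter loop: V_Th = I_B·R_Th + V_BE + (β+1)I_B·R_E, so I_B = (1.19 − 0.7) / (4.45 + 51×0.1) = 0.0516 mA.
I_C = β·I_B = 50×0.0516 = 2.58 mA, and I_E = (β+1)I_B = 2.63 mA.
V_CE = V_CC − I_C·R_C − I_E·R_E = 22 − 2.58×3.9 − 2.63×0.1 = 11.7 V.
V_CE = 11.7 V > 0.2 V confirms active-region operation.

I_C ≈ 2.6 mA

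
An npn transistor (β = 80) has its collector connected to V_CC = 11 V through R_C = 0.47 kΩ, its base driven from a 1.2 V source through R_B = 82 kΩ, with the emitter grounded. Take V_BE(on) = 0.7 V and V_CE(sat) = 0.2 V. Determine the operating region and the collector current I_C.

active; I_C ≈ 0.49 mA

Assume active. Base-emitter loop: I_B = (V_BB − V_BE)/R_B = (1.2 − 0.7)/82 = 0.0061 mA.
I_C = β·I_B = 80×0.0061 = 0.488 mA.
V_CE = V_CC − I_C·R_C = 11 − 0.488×0.47 = 10.8 V > V_CE(sat), so the active-region assumption holds.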